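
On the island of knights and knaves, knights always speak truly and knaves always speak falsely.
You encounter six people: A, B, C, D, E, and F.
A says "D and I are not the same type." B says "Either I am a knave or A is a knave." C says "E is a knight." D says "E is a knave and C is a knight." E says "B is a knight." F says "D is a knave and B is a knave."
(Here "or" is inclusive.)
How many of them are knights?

The unique consistent assignment is A=knave, B=knight, C=knight, D=knave, E=knight, F=knave.
That has 3 knights.

3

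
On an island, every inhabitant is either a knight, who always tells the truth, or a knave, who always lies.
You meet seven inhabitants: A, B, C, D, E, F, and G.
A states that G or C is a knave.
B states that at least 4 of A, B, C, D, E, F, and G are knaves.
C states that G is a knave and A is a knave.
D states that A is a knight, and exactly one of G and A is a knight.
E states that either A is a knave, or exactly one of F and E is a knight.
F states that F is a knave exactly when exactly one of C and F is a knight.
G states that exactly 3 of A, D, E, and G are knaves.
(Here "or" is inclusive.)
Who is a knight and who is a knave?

A is a knight, B is a knight, C is a knave, D is a knight, E is a knave, F is a knave, and G is a knave.

A is a knight, and the claim "G or C is a knave" is indeed True.
B is a knight, so "at least 4 of A, B, C, D, E, F, and G are knaves" must be True — and it is.
C is a knave, and the claim "G is a knave and A is a knave" is indeed false.
As a knight, D's statement "A is a knight, and exactly one of G and A is a knight" should be True; it is.
E is a knave, and the claim "either A is a knave, or exactly one of F and E is a knight" is indeed false.
F is a knave, so "F is a knave exactly when exactly one of C and F is a knight" must be false — and it is.
G (knave): "exactly 3 of A, D, E, and G are knaves" — false. ✓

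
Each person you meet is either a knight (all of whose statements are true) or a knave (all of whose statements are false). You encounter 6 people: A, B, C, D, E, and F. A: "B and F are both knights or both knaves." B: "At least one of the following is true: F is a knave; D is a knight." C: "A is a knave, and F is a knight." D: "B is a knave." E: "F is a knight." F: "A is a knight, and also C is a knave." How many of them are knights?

The unique consistent assignment is A=knave, B=knight, C=knave, D=knave, E=knave, F=knave.
That has 1 knight.

1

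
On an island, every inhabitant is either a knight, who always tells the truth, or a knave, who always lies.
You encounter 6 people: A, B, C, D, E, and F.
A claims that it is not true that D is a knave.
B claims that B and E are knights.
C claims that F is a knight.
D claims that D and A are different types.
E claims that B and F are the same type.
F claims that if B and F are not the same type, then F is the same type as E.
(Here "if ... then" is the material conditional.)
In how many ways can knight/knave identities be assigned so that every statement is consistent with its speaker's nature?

Consistent assignments:
  A=knave, B=knight, C=knight, D=knave, E=knight, F=knight

1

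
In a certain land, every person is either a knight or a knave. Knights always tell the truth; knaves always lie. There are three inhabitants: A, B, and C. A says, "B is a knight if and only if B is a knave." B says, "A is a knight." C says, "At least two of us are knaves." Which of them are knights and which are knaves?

A is a knave, B is a knave, and C is a knight.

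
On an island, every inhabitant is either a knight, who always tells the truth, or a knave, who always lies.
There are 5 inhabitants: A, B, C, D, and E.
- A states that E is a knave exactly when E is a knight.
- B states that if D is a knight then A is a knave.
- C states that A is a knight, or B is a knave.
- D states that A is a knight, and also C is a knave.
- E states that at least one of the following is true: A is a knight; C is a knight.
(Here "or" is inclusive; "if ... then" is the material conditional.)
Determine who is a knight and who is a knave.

A is a knave; "E is a knave exactly when E is a knight" is False, as required.
B (knight): "if D is a knight then A is a knave" — true. ✓
As a knave, C's statement "A is a knight, or B is a knave" should be False; it is.
D is a knave, so "A is a knight, and also C is a knave" must be False — and it is.
As a knave, E's statement "at least one of the following is true: A is a knight; C is a knight" should be False; it is.

A is a knave, B is a knight, C is a knave, D is a knave, and E is a knave.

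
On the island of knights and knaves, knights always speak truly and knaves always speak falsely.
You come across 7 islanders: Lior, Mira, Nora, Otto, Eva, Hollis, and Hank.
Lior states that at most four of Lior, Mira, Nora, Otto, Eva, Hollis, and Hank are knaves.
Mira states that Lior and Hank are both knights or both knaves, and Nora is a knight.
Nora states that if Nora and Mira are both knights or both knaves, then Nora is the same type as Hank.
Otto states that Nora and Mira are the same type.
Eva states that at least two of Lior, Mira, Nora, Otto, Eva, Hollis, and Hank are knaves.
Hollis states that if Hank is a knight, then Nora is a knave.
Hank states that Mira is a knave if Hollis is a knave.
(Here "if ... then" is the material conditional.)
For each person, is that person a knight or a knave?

As a knight, Lior's statement "at most four of Lior, Mira, Nora, Otto, Eva, Hollis, and Hank are knaves" should be True; it is.
Since Mira is a knave, "Lior and Hank are both knights or both knaves, and Nora is a knight" needs to be false, which holds.
Nora (knave): "if Nora and Mira are both knights or both knaves, then Nora is the same type as Hank" — false. ✓
Otto is a knight, so "Nora and Mira are the same type" must be True — and it is.
As a knight, Eva's statement "at least two of Lior, Mira, Nora, Otto, Eva, Hollis, and Hank are knaves" should be True; it is.
Since Hollis is a knight, "if Hank is a knight, then Nora is a knave" needs to be True, which holds.
Hank is a knight, and the claim "Mira is a knave if Hollis is a knave" is indeed True.

Knights: Lior, Otto, Eva, Hollis, and Hank. Knaves: Mira and Nora.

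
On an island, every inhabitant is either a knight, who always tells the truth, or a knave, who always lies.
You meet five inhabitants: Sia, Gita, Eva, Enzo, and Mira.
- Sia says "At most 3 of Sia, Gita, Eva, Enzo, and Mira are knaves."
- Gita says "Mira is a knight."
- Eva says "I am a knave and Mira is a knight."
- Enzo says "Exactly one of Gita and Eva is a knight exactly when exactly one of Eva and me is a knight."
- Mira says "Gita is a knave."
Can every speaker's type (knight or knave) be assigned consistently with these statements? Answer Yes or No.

No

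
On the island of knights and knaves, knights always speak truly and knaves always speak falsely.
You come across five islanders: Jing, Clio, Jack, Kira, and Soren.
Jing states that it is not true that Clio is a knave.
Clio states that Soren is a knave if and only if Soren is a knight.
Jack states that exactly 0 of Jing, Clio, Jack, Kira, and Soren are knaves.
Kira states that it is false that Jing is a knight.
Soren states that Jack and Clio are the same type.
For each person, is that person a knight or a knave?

Jing is a knave, Clio is a knave, Jack is a knave, Kira is a knight, and Soren is a knight.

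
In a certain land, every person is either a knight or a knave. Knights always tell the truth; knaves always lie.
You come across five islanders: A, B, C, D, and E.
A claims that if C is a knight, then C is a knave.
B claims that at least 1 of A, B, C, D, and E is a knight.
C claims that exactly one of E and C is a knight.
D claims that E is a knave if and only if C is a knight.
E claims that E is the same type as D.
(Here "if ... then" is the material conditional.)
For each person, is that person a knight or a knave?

Knights: B, C, and D. Knaves: A and E.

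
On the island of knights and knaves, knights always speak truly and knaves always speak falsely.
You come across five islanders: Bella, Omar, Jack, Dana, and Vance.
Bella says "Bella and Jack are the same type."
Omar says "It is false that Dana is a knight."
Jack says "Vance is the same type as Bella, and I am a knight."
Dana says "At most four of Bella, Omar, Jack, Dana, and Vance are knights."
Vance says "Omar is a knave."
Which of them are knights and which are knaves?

Bella is a knight, Omar is a knave, Jack is a knight, Dana is a knight, and Vance is a knight.

Suppose Bella is a knave. Then Bella's statement "Bella and Jack are the same type" would have to be false. Checking the 16 ways to assign the others, none is consistent with every speaker.
(For instance, with Omar=knave, Jack=knight, Dana=knight, Vance=knight, Jack's claim "Vance is the same type as Bella, and I am a knight" comes out false where it would need to be true.)
So Bella must be a knight, making "Bella and Jack are the same type" true. Taking Bella=knight, Omar=knave, Jack=knight, Dana=knight, Vance=knight, each remaining statement checks out:
  Omar (knave): "it is false that Dana is a knight" — false. ✓
  Jack (knight): "Vance is the same type as Bella, and I am a knight" — true. ✓
  Dana (knight): "at most four of Bella, Omar, Jack, Dana, and Vance are knights" — true. ✓
  Vance (knight): "Omar is a knave" — true. ✓
This is the unique consistent assignment.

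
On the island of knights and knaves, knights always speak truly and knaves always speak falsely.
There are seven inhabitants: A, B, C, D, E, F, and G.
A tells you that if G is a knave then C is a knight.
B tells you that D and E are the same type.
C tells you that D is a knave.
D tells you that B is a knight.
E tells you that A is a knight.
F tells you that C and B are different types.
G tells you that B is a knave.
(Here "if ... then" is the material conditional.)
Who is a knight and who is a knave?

A is a knight, B is a knave, C is a knight, D is a knave, E is a knight, F is a knight, and G is a knight.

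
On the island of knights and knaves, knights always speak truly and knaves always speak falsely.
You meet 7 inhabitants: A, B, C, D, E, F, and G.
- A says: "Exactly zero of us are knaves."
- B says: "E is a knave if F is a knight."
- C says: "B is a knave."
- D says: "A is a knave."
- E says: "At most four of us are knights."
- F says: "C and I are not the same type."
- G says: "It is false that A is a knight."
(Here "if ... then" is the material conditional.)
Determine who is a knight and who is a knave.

A is a knave, and the claim "exactly zero of us are knaves" is indeed False.
B is a knight, and the claim "E is a knave if F is a knight" is indeed true.
C (knave): "B is a knave" — False. ✓
Since D is a knight, "A is a knave" needs to be true, which holds.
E is a knight, and the claim "at most four of us are knights" is indeed true.
F is a knave, and the claim "C and I are not the same type" is indeed False.
G is a knight, and the claim "it is false that A is a knight" is indeed true.

Knights: B, D, E, and G. Knaves: A, C, and F.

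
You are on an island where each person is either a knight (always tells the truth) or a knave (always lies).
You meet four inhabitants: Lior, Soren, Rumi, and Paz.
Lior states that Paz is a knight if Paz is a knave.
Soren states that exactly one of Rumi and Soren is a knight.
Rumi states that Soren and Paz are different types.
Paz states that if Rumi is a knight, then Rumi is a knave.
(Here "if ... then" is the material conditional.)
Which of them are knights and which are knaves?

Lior (knight): "Paz is a knight if Paz is a knave" — True. ✓
Soren is a knight, and the claim "exactly one of Rumi and Soren is a knight" is indeed True.
Rumi is a knave, so "Soren and Paz are different types" must be false — and it is.
Paz is a knight, so "if Rumi is a knight, then Rumi is a knave" must be True — and it is.

Lior is a knight, Soren is a knight, Rumi is a knave, and Paz is a knight.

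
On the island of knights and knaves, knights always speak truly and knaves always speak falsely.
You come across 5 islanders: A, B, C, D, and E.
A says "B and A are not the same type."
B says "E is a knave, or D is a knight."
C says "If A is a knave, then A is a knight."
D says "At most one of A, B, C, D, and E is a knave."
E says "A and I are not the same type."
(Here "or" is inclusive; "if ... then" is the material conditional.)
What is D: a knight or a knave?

Consistent assignments: {A=knave, B=knave, C=knave, D=knave, E=knight}
In every consistent assignment, D is a knave.

D is a knave.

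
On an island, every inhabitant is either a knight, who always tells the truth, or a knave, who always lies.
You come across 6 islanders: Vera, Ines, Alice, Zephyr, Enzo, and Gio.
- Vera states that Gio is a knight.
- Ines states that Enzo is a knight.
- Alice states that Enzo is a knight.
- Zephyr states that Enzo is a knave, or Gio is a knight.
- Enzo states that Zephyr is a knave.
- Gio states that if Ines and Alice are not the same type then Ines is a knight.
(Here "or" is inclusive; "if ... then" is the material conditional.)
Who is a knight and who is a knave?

As a knight, Vera's statement "Gio is a knight" should be True; it is.
As a knave, Ines's statement "Enzo is a knight" should be false; it is.
Since Alice is a knave, "Enzo is a knight" needs to be false, which holds.
Since Zephyr is a knight, "Enzo is a knave, or Gio is a knight" needs to be True, which holds.
Since Enzo is a knave, "Zephyr is a knave" needs to be false, which holds.
Gio is a knight, and the claim "if Ines and Alice are not the same type then Ines is a knight" is indeed True.

Vera is a knight, Ines is a knave, Alice is a knave, Zephyr is a knight, Enzo is a knave, and Gio is a knight.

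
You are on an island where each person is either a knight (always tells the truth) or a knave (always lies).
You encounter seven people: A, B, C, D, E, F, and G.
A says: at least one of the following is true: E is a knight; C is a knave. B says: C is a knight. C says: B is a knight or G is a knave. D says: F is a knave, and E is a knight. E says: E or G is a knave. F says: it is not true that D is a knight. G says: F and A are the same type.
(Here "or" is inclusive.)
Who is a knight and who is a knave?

A is a knight, and the claim "at least one of the following is true: E is a knight; C is a knave" is indeed true.
B is a knight; "C is a knight" is true, as required.
As a knight, C's statement "B is a knight or G is a knave" should be true; it is.
D is a knight, and the claim "F is a knave, and E is a knight" is indeed true.
E (knight): "E or G is a knave" — true. ✓
Since F is a knave, "it is not true that D is a knight" needs to be false, which holds.
G is a knave; "F and A are the same type" is false, as required.

A is a knight, B is a knight, C is a knight, D is a knight, E is a knight, F is a knave, and G is a knave.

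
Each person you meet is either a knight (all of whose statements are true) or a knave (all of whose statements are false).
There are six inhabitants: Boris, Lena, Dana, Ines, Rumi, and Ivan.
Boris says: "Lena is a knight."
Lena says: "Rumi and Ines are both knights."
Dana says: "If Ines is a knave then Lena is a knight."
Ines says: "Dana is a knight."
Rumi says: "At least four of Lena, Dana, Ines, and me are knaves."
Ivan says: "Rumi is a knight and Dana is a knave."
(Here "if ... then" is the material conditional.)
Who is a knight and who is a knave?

Knights: Dana and Ines. Knaves: Boris, Lena, Rumi, and Ivan.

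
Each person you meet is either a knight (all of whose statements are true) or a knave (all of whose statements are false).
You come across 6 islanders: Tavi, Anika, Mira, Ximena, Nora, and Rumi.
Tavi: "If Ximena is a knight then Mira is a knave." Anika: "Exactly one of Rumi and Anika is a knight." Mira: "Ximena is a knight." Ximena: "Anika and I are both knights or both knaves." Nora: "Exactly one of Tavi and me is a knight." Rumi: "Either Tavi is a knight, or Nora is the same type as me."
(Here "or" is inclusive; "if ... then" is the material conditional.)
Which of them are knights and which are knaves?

Tavi is a knave, Anika is a knight, Mira is a knight, Ximena is a knight, Nora is a knight, and Rumi is a knave.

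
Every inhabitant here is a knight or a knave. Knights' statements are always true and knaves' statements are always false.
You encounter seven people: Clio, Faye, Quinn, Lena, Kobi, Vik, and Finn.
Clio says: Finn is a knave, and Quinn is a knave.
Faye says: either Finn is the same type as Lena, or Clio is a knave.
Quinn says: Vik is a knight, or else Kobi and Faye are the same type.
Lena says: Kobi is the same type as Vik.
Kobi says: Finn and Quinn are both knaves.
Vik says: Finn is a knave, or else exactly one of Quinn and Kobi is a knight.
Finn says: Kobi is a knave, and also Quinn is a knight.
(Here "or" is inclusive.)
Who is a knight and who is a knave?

Knights: Faye, Quinn, Vik, and Finn. Knaves: Clio, Lena, and Kobi.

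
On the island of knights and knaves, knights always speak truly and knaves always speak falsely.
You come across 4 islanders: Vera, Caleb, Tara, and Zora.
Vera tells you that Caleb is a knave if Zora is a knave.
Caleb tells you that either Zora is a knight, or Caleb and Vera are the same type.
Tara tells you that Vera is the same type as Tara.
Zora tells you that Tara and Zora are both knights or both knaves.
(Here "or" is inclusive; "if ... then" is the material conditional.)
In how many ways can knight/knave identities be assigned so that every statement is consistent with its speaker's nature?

2

Consistent assignments:
  Vera=knight, Caleb=knight, Tara=knight, Zora=knight
  Vera=knight, Caleb=knave, Tara=knight, Zora=knave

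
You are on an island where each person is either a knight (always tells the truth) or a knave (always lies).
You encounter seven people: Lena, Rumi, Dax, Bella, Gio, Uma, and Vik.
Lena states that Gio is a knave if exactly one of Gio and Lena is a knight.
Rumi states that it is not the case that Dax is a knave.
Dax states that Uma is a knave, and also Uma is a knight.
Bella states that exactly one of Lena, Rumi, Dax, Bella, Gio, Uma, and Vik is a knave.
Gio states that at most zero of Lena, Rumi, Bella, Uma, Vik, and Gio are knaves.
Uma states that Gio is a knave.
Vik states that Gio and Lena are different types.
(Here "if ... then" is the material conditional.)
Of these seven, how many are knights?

The unique consistent assignment is Lena=knight, Rumi=knave, Dax=knave, Bella=knave, Gio=knave, Uma=knight, Vik=knight.
That has 3 knights.

3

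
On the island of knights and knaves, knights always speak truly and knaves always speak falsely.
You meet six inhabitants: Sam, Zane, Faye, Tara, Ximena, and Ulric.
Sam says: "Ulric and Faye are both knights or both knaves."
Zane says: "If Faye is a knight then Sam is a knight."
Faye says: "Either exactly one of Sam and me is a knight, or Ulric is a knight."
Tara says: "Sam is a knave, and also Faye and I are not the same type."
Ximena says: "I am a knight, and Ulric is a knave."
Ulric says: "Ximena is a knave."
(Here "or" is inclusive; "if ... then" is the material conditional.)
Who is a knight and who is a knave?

Sam (knight): "Ulric and Faye are both knights or both knaves" — true. ✓
Zane is a knight; "if Faye is a knight then Sam is a knight" is true, as required.
Faye is a knight; "either exactly one of Sam and me is a knight, or Ulric is a knight" is true, as required.
Tara (knave): "Sam is a knave, and also Faye and I are not the same type" — false. ✓
Since Ximena is a knave, "I am a knight, and Ulric is a knave" needs to be false, which holds.
Ulric (knight): "Ximena is a knave" — true. ✓

Sam is a knight, Zane is a knight, Faye is a knight, Tara is a knave, Ximena is a knave, and Ulric is a knight.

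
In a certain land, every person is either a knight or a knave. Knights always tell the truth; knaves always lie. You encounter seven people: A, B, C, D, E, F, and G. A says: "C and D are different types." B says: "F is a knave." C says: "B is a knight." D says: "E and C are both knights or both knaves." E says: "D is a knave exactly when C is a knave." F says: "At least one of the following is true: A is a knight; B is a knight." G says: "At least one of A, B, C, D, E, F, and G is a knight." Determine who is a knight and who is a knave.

A is a knight, and the claim "C and D are different types" is indeed true.
B is a knave; "F is a knave" is false, as required.
C is a knave; "B is a knight" is false, as required.
D (knight): "E and C are both knights or both knaves" — true. ✓
Since E is a knave, "D is a knave exactly when C is a knave" needs to be false, which holds.
F is a knight, and the claim "at least one of the following is true: A is a knight; B is a knight" is indeed true.
G is a knight, and the claim "at least one of A, B, C, D, E, F, and G is a knight" is indeed true.

A is a knight, B is a knave, C is a knave, D is a knight, E is a knave, F is a knight, and G is a knight.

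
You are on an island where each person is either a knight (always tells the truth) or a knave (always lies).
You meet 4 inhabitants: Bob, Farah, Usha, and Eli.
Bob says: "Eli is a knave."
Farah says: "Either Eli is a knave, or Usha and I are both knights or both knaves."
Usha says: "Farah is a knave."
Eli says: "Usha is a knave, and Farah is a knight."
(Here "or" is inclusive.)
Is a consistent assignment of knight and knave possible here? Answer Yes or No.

No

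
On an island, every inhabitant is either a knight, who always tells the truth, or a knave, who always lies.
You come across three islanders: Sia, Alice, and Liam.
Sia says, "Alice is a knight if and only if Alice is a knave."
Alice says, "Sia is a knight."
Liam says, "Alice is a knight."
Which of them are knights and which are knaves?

Sia is a knave, Alice is a knave, and Liam is a knave.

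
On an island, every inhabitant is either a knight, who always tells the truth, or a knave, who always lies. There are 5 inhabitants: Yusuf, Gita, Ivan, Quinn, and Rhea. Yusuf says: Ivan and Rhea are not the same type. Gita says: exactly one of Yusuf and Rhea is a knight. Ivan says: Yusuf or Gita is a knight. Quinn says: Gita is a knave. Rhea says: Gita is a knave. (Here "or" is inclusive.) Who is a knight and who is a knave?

Suppose Yusuf is a knave. Then Yusuf's statement "Ivan and Rhea are not the same type" would have to be false. Checking the 16 ways to assign the others, none is consistent with every speaker.
(For instance, with Gita=knight, Ivan=knight, Quinn=knave, Rhea=knave, Yusuf's claim "Ivan and Rhea are not the same type" comes out true where it would need to be false.)
So Yusuf must be a knight, making "Ivan and Rhea are not the same type" true. Taking Yusuf=knight, Gita=knight, Ivan=knight, Quinn=knave, Rhea=knave, each remaining statement checks out:
  Gita (knight): "exactly one of Yusuf and Rhea is a knight" — true. ✓
  Ivan (knight): "Yusuf or Gita is a knight" — true. ✓
  Quinn (knave): "Gita is a knave" — false. ✓
  Rhea (knave): "Gita is a knave" — false. ✓
This is the unique consistent assignment.

Knights: Yusuf, Gita, and Ivan. Knaves: Quinn and Rhea.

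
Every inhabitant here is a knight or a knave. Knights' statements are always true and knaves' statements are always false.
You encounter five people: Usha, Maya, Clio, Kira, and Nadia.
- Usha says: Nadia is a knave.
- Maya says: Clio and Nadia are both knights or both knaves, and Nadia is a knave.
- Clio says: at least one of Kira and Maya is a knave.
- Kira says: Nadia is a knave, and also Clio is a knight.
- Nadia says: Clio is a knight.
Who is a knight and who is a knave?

Knights: Clio and Nadia. Knaves: Usha, Maya, and Kira.

As a knave, Usha's statement "Nadia is a knave" should be False; it is.
Maya is a knave, and the claim "Clio and Nadia are both knights or both knaves, and Nadia is a knave" is indeed False.
Since Clio is a knight, "at least one of Kira and Maya is a knave" needs to be True, which holds.
As a knave, Kira's statement "Nadia is a knave, and also Clio is a knight" should be False; it is.
Nadia is a knight, and the claim "Clio is a knight" is indeed True.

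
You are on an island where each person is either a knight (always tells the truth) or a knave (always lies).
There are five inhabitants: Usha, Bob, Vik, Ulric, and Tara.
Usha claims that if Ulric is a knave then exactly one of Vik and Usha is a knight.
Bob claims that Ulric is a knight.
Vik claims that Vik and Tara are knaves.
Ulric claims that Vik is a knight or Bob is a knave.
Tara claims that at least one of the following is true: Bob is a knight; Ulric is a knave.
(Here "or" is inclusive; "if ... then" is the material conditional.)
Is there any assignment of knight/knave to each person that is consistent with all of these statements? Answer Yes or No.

No

Checking all 32 assignments, each has at least one speaker whose statement's truth value contradicts their type.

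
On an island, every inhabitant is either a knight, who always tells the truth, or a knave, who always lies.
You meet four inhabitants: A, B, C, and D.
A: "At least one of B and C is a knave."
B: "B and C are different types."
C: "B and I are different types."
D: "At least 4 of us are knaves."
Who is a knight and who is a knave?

Suppose A is a knave. Then A's statement "at least one of B and C is a knave" would have to be false. Checking the 8 ways to assign the others, none is consistent with every speaker.
(For instance, with B=knave, C=knave, D=knave, A's claim "at least one of B and C is a knave" comes out true where it would need to be false.)
So A must be a knight, making "at least one of B and C is a knave" true. Taking A=knight, B=knave, C=knave, D=knave, each remaining statement checks out:
  B (knave): "B and C are different types" — false. ✓
  C (knave): "B and I are different types" — false. ✓
  D (knave): "at least 4 of us are knaves" — false. ✓
This is the unique consistent assignment.

Knights: A. Knaves: B, C, and D.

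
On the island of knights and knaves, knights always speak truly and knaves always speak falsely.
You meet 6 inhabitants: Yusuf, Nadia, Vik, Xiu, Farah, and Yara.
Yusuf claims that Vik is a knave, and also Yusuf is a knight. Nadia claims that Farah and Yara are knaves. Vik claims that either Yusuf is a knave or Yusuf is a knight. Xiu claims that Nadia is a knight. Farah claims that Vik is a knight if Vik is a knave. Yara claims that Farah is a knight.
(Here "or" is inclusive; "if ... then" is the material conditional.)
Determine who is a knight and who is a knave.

Yusuf is a knave, so "Vik is a knave, and also Yusuf is a knight" must be False — and it is.
Nadia is a knave, and the claim "Farah and Yara are knaves" is indeed False.
Vik is a knight, so "either Yusuf is a knave or Yusuf is a knight" must be true — and it is.
As a knave, Xiu's statement "Nadia is a knight" should be False; it is.
Farah (knight): "Vik is a knight if Vik is a knave" — true. ✓
Yara is a knight, and the claim "Farah is a knight" is indeed true.

Knights: Vik, Farah, and Yara. Knaves: Yusuf, Nadia, and Xiu.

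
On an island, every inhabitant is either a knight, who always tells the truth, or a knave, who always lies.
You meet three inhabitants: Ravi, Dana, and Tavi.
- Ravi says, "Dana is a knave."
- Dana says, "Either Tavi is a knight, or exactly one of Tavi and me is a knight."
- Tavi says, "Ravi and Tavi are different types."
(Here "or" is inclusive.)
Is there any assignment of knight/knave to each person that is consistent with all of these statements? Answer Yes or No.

Yes

One consistent assignment: Ravi=knave, Dana=knight, Tavi=knight.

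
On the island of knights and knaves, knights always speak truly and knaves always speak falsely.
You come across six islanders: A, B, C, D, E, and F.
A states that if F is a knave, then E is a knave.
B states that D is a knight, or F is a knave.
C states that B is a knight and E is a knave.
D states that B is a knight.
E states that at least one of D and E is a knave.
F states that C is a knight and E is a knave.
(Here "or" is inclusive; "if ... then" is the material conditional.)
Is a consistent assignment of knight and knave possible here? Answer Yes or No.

No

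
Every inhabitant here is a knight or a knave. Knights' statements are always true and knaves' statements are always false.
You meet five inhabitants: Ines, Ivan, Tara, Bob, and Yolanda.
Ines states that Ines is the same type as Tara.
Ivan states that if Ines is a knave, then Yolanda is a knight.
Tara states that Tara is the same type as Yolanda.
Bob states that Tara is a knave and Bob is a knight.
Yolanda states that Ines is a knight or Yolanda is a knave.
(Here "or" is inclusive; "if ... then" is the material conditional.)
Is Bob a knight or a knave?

Bob is a knave.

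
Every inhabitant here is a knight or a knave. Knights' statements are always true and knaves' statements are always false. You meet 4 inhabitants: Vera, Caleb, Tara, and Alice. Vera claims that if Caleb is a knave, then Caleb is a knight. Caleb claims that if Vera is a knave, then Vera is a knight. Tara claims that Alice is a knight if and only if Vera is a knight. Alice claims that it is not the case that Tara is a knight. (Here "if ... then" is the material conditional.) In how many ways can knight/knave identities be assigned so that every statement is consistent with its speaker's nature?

2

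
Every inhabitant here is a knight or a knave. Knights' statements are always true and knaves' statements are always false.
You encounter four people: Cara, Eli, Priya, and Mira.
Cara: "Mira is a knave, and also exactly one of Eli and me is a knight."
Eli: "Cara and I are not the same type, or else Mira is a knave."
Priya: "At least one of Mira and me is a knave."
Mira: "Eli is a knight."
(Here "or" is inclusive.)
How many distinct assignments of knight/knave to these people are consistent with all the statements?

0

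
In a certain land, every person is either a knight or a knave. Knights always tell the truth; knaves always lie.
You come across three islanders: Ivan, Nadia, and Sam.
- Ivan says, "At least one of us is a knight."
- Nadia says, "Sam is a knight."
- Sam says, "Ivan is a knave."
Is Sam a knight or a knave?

Sam is a knave.

Consistent assignments: {Ivan=knight, Nadia=knave, Sam=knave}
In every consistent assignment, Sam is a knave.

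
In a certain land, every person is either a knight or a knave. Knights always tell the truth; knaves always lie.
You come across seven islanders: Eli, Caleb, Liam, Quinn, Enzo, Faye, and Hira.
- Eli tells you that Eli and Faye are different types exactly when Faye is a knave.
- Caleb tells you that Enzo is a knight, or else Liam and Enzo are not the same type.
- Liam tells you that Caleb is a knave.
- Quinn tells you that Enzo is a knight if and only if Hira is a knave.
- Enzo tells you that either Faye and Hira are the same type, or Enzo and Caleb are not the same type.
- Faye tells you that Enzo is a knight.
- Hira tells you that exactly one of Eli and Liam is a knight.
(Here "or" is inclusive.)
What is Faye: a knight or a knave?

Consistent assignments: {Eli=knight, Caleb=knight, Liam=knave, Quinn=knave, Enzo=knight, Faye=knight, Hira=knight}
In every consistent assignment, Faye is a knight.

Faye is a knight.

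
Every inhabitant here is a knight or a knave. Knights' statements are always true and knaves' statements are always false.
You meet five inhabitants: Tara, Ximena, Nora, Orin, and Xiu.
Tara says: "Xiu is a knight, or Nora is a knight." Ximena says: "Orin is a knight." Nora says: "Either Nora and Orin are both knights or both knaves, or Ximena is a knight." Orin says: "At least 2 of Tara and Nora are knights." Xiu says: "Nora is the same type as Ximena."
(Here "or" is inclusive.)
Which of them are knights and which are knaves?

Tara is a knight, Ximena is a knight, Nora is a knight, Orin is a knight, and Xiu is a knight.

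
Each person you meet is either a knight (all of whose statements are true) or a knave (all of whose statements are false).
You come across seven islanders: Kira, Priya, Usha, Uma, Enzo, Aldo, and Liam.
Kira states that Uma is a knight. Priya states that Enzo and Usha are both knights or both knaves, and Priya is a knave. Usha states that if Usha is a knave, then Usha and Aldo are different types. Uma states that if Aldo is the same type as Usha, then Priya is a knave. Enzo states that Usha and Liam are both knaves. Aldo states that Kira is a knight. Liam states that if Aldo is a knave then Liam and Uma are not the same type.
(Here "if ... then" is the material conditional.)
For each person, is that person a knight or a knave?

Knights: Kira, Usha, Uma, Aldo, and Liam. Knaves: Priya and Enzo.

Since Kira is a knight, "Uma is a knight" needs to be true, which holds.
Priya is a knave, and the claim "Enzo and Usha are both knights or both knaves, and Priya is a knave" is indeed False.
Usha is a knight; "if Usha is a knave, then Usha and Aldo are different types" is true, as required.
Uma is a knight; "if Aldo is the same type as Usha, then Priya is a knave" is true, as required.
Since Enzo is a knave, "Usha and Liam are both knaves" needs to be False, which holds.
Aldo (knight): "Kira is a knight" — true. ✓
Liam is a knight; "if Aldo is a knave then Liam and Uma are not the same type" is true, as required.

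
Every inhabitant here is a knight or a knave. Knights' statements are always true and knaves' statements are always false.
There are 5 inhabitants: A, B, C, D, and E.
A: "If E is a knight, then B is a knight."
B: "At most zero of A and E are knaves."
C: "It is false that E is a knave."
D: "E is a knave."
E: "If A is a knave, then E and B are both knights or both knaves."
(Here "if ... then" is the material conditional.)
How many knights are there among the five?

4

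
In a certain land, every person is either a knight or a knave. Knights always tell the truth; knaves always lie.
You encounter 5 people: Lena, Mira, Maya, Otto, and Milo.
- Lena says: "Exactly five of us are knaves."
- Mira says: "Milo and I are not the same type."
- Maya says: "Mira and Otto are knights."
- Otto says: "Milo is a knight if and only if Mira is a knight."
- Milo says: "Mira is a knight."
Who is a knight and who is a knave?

Lena is a knave, Mira is a knave, Maya is a knave, Otto is a knight, and Milo is a knave.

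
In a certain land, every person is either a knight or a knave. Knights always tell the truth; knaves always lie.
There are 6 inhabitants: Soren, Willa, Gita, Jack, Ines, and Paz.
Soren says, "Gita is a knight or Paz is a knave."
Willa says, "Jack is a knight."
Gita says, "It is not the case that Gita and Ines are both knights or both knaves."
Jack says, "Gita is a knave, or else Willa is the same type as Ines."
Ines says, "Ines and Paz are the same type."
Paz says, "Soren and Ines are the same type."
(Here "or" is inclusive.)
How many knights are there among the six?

3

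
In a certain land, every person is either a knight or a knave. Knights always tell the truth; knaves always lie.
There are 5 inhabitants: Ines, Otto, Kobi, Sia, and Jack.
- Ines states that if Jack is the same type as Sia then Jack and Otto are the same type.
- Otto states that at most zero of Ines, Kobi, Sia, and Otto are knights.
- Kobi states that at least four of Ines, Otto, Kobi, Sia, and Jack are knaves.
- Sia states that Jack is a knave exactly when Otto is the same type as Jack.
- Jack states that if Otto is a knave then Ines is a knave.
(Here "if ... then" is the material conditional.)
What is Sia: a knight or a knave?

Sia is a knight.

Consistent assignments: {Ines=knight, Otto=knave, Kobi=knave, Sia=knight, Jack=knave}; {Ines=knave, Otto=knave, Kobi=knave, Sia=knight, Jack=knight}
In every consistent assignment, Sia is a knight.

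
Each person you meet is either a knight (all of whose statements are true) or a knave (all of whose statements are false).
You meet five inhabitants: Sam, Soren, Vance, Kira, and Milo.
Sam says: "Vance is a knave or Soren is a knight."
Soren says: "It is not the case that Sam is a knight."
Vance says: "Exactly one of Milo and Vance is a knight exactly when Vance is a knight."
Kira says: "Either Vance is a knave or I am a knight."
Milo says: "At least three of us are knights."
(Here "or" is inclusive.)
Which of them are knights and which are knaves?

As a knight, Sam's statement "Vance is a knave or Soren is a knight" should be True; it is.
Soren (knave): "it is not the case that Sam is a knight" — false. ✓
Vance is a knave; "exactly one of Milo and Vance is a knight exactly when Vance is a knight" is false, as required.
Kira is a knight; "either Vance is a knave or I am a knight" is True, as required.
As a knight, Milo's statement "at least three of us are knights" should be True; it is.

Knights: Sam, Kira, and Milo. Knaves: Soren and Vance.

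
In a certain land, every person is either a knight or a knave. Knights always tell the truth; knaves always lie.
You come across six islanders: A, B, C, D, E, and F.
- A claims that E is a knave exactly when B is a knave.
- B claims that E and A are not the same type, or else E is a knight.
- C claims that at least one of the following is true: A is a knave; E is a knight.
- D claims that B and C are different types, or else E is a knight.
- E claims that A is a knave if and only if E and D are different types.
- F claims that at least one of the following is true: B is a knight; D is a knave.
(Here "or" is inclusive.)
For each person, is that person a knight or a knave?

Knights: A, B, C, D, E, and F. Knaves: none.

As a knight, A's statement "E is a knave exactly when B is a knave" should be True; it is.
B is a knight, and the claim "E and A are not the same type, or else E is a knight" is indeed True.
C is a knight, so "at least one of the following is true: A is a knave; E is a knight" must be True — and it is.
Since D is a knight, "B and C are different types, or else E is a knight" needs to be True, which holds.
E (knight): "A is a knave if and only if E and D are different types" — True. ✓
F is a knight; "at least one of the following is true: B is a knight; D is a knave" is True, as required.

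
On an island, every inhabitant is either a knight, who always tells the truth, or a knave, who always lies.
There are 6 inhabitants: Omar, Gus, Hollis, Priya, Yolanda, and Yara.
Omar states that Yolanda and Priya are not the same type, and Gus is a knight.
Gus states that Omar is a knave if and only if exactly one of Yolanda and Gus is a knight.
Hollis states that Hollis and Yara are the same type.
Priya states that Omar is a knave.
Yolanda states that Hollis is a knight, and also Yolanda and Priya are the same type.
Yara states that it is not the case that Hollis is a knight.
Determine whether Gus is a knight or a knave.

Gus is a knave.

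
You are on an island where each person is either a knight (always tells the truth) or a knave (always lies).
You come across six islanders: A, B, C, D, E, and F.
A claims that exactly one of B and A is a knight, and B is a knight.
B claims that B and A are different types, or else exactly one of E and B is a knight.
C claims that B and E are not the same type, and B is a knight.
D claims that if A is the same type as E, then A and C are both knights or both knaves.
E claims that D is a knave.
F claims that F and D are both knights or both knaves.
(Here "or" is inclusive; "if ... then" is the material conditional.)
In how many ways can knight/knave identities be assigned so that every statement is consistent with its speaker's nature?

2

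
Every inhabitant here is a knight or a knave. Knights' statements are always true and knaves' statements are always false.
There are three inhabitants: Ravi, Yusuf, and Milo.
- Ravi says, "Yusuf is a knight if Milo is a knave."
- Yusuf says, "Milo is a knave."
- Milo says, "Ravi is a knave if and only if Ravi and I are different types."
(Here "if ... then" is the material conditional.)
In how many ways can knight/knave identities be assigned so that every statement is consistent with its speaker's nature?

2

Consistent assignments:
  Ravi=knight, Yusuf=knight, Milo=knave
  Ravi=knight, Yusuf=knave, Milo=knight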